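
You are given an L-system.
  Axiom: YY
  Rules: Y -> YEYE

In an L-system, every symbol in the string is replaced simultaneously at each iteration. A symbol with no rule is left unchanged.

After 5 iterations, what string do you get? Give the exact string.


Answer: YEYEEYEYEEEYEYEEYEYEEEEYEYEEYEYEEEYEYEEYEYEEEEEYEYEEYEYEEEYEYEEYEYEEEEYEYEEYEYEEEYEYEEYEYEEEEEYEYEEYEYEEEYEYEEYEYEEEEYEYEEYEYEEEYEYEEYEYEEEEEYEYEEYEYEEEYEYEEYEYEEEEYEYEEYEYEEEYEYEEYEYEEEEE

Derivation:
Step 0: YY
Step 1: YEYEYEYE
Step 2: YEYEEYEYEEYEYEEYEYEE
Step 3: YEYEEYEYEEEYEYEEYEYEEEYEYEEYEYEEEYEYEEYEYEEE
Step 4: YEYEEYEYEEEYEYEEYEYEEEEYEYEEYEYEEEYEYEEYEYEEEEYEYEEYEYEEEYEYEEYEYEEEEYEYEEYEYEEEYEYEEYEYEEEE
Step 5: YEYEEYEYEEEYEYEEYEYEEEEYEYEEYEYEEEYEYEEYEYEEEEEYEYEEYEYEEEYEYEEYEYEEEEYEYEEYEYEEEYEYEEYEYEEEEEYEYEEYEYEEEYEYEEYEYEEEEYEYEEYEYEEEYEYEEYEYEEEEEYEYEEYEYEEEYEYEEYEYEEEEYEYEEYEYEEEYEYEEYEYEEEEE


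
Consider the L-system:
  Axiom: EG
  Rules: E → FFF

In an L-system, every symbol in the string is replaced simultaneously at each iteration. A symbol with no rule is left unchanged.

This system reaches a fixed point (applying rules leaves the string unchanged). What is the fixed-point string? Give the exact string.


Step 0: EG
Step 1: FFFG
Step 2: FFFG  (unchanged — fixed point at step 1)

Answer: FFFG


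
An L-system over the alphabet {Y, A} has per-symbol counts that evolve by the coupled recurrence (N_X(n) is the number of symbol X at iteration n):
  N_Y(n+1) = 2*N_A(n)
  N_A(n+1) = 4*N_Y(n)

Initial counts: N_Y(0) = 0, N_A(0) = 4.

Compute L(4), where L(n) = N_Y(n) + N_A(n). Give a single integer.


Answer: 256

Derivation:
Step 0: N_Y=0, N_A=4, L=4
Step 1: N_Y=8, N_A=0, L=8
Step 2: N_Y=0, N_A=32, L=32
Step 3: N_Y=64, N_A=0, L=64
Step 4: N_Y=0, N_A=256, L=256


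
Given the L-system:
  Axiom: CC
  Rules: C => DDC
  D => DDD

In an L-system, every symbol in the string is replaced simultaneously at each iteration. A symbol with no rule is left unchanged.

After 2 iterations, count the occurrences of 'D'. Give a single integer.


Step 0: CC  (0 'D')
Step 1: DDCDDC  (4 'D')
Step 2: DDDDDDDDCDDDDDDDDC  (16 'D')

Answer: 16


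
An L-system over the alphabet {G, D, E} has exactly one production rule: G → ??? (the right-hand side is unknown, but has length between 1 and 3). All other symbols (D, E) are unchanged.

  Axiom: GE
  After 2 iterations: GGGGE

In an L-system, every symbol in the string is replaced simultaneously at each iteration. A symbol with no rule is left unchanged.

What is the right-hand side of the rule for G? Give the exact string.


Trying G → GG:
  Step 0: GE
  Step 1: GGE
  Step 2: GGGGE
Matches the given result.

Answer: GG


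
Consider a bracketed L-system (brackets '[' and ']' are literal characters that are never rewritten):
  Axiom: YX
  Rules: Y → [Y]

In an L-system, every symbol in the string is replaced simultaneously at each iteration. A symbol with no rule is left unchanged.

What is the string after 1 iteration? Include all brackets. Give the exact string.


Step 0: YX
Step 1: [Y]X

Answer: [Y]X


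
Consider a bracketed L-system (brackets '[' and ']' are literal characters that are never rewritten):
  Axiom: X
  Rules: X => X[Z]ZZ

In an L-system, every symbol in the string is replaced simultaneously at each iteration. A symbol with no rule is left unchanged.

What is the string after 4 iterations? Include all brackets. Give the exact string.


Step 0: X
Step 1: X[Z]ZZ
Step 2: X[Z]ZZ[Z]ZZ
Step 3: X[Z]ZZ[Z]ZZ[Z]ZZ
Step 4: X[Z]ZZ[Z]ZZ[Z]ZZ[Z]ZZ

Answer: X[Z]ZZ[Z]ZZ[Z]ZZ[Z]ZZ


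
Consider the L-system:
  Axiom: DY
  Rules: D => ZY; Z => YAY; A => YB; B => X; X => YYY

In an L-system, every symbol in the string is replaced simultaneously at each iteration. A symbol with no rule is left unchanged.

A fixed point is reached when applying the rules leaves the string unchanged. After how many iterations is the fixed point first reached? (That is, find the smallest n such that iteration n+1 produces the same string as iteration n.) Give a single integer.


Step 0: DY
Step 1: ZYY
Step 2: YAYYY
Step 3: YYBYYY
Step 4: YYXYYY
Step 5: YYYYYYYY
Step 6: YYYYYYYY  (unchanged — fixed point at step 5)

Answer: 5


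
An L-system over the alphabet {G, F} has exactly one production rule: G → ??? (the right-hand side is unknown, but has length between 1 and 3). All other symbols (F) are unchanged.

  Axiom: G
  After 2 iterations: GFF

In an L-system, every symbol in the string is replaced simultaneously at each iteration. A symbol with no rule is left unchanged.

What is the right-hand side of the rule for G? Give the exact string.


Answer: GF

Derivation:
Trying G → GF:
  Step 0: G
  Step 1: GF
  Step 2: GFF
Matches the given result.


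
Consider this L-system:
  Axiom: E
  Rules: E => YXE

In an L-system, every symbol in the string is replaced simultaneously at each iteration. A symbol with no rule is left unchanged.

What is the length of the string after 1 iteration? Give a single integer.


Answer: 3

Derivation:
Step 0: length = 1
Step 1: length = 3


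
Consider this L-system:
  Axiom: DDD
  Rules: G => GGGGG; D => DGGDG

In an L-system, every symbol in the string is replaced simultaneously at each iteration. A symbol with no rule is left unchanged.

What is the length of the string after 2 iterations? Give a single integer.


Step 0: length = 3
Step 1: length = 15
Step 2: length = 75

Answer: 75


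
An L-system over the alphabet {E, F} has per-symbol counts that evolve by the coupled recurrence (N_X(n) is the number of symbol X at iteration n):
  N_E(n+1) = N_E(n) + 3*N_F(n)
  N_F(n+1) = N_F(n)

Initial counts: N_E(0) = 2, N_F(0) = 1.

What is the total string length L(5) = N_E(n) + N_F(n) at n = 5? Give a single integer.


Answer: 18

Derivation:
Step 0: N_E=2, N_F=1, L=3
Step 1: N_E=5, N_F=1, L=6
Step 2: N_E=8, N_F=1, L=9
Step 3: N_E=11, N_F=1, L=12
Step 4: N_E=14, N_F=1, L=15
Step 5: N_E=17, N_F=1, L=18


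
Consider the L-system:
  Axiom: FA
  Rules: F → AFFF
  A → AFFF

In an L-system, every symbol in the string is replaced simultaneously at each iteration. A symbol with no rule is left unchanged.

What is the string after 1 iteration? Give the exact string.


Answer: AFFFAFFF

Derivation:
Step 0: FA
Step 1: AFFFAFFF


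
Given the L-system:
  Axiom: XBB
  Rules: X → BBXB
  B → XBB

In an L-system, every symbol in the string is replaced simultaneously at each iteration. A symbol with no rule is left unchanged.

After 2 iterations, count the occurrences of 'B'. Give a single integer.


Answer: 23

Derivation:
Step 0: XBB  (2 'B')
Step 1: BBXBXBBXBB  (7 'B')
Step 2: XBBXBBBBXBXBBBBXBXBBXBBBBXBXBBXBB  (23 'B')


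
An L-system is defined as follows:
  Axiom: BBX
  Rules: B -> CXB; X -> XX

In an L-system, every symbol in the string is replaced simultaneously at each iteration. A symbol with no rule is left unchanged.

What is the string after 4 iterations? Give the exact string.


Answer: CXXXXXXXXCXXXXCXXCXBCXXXXXXXXCXXXXCXXCXBXXXXXXXXXXXXXXXX

Derivation:
Step 0: BBX
Step 1: CXBCXBXX
Step 2: CXXCXBCXXCXBXXXX
Step 3: CXXXXCXXCXBCXXXXCXXCXBXXXXXXXX
Step 4: CXXXXXXXXCXXXXCXXCXBCXXXXXXXXCXXXXCXXCXBXXXXXXXXXXXXXXXX


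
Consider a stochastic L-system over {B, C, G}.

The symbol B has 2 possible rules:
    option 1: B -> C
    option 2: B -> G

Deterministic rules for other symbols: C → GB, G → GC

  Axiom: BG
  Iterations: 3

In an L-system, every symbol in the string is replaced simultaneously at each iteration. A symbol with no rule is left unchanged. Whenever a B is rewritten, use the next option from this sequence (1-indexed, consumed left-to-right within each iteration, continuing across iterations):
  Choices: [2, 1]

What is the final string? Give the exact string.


Step 0: BG
Step 1: GGC  (used choices [2])
Step 2: GCGCGB  (used choices [])
Step 3: GCGBGCGBGCC  (used choices [1])

Answer: GCGBGCGBGCC


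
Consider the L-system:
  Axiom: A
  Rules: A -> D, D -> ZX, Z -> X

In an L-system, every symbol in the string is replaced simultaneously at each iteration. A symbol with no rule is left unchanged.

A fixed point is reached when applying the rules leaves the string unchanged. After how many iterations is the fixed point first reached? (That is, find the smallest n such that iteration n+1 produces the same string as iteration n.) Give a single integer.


Step 0: A
Step 1: D
Step 2: ZX
Step 3: XX
Step 4: XX  (unchanged — fixed point at step 3)

Answer: 3


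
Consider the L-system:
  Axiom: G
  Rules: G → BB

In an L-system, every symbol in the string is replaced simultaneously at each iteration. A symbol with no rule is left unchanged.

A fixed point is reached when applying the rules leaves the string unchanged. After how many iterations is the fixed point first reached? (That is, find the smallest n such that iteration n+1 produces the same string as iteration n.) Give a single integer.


Step 0: G
Step 1: BB
Step 2: BB  (unchanged — fixed point at step 1)

Answer: 1


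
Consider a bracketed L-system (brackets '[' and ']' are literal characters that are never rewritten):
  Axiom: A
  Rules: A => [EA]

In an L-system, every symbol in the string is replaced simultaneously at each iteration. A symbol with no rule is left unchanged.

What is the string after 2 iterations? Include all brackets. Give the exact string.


Answer: [E[EA]]

Derivation:
Step 0: A
Step 1: [EA]
Step 2: [E[EA]]


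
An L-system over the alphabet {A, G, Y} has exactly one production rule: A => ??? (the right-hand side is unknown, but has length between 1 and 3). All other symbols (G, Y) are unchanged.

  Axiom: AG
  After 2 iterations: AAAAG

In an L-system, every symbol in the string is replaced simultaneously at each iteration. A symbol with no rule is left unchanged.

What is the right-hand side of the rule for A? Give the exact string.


Trying A => AA:
  Step 0: AG
  Step 1: AAG
  Step 2: AAAAG
Matches the given result.

Answer: AA


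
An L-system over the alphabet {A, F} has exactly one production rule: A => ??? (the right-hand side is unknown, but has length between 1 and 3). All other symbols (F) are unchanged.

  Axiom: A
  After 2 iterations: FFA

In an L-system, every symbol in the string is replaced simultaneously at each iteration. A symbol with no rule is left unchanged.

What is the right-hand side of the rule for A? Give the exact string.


Trying A => FA:
  Step 0: A
  Step 1: FA
  Step 2: FFA
Matches the given result.

Answer: FA


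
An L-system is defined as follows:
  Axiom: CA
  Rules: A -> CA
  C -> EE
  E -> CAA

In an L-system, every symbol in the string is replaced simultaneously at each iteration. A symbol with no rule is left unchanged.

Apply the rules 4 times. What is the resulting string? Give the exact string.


Step 0: CA
Step 1: EECA
Step 2: CAACAAEECA
Step 3: EECACAEECACACAACAAEECA
Step 4: CAACAAEECAEECACAACAAEECAEECAEECACAEECACACAACAAEECA

Answer: CAACAAEECAEECACAACAAEECAEECAEECACAEECACACAACAAEECA


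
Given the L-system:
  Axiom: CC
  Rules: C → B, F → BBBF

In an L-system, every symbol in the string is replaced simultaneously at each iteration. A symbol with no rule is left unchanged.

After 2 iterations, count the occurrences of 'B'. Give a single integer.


Step 0: CC  (0 'B')
Step 1: BB  (2 'B')
Step 2: BB  (2 'B')

Answer: 2


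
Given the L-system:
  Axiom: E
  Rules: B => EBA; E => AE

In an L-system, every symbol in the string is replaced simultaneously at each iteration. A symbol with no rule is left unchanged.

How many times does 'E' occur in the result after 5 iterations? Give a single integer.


Step 0: E  (1 'E')
Step 1: AE  (1 'E')
Step 2: AAE  (1 'E')
Step 3: AAAE  (1 'E')
Step 4: AAAAE  (1 'E')
Step 5: AAAAAE  (1 'E')

Answer: 1


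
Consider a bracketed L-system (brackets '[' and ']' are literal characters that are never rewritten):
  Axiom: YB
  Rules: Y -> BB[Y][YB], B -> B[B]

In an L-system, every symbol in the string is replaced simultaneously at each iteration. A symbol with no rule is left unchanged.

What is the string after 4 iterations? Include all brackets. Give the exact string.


Answer: B[B][B[B]][B[B][B[B]]]B[B][B[B]][B[B][B[B]]][B[B][B[B]]B[B][B[B]][B[B]B[B][BB[Y][YB]][BB[Y][YB]B[B]]][B[B]B[B][BB[Y][YB]][BB[Y][YB]B[B]]B[B][B[B]]]][B[B][B[B]]B[B][B[B]][B[B]B[B][BB[Y][YB]][BB[Y][YB]B[B]]][B[B]B[B][BB[Y][YB]][BB[Y][YB]B[B]]B[B][B[B]]]B[B][B[B]][B[B][B[B]]]]B[B][B[B]][B[B][B[B]]][B[B][B[B]][B[B][B[B]]]]

Derivation:
Step 0: YB
Step 1: BB[Y][YB]B[B]
Step 2: B[B]B[B][BB[Y][YB]][BB[Y][YB]B[B]]B[B][B[B]]
Step 3: B[B][B[B]]B[B][B[B]][B[B]B[B][BB[Y][YB]][BB[Y][YB]B[B]]][B[B]B[B][BB[Y][YB]][BB[Y][YB]B[B]]B[B][B[B]]]B[B][B[B]][B[B][B[B]]]
Step 4: B[B][B[B]][B[B][B[B]]]B[B][B[B]][B[B][B[B]]][B[B][B[B]]B[B][B[B]][B[B]B[B][BB[Y][YB]][BB[Y][YB]B[B]]][B[B]B[B][BB[Y][YB]][BB[Y][YB]B[B]]B[B][B[B]]]][B[B][B[B]]B[B][B[B]][B[B]B[B][BB[Y][YB]][BB[Y][YB]B[B]]][B[B]B[B][BB[Y][YB]][BB[Y][YB]B[B]]B[B][B[B]]]B[B][B[B]][B[B][B[B]]]]B[B][B[B]][B[B][B[B]]][B[B][B[B]][B[B][B[B]]]]


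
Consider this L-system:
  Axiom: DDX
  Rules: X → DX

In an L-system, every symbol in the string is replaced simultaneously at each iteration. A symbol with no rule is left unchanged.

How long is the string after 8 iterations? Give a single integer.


Step 0: length = 3
Step 1: length = 4
Step 2: length = 5
Step 3: length = 6
Step 4: length = 7
Step 5: length = 8
Step 6: length = 9
Step 7: length = 10
Step 8: length = 11

Answer: 11


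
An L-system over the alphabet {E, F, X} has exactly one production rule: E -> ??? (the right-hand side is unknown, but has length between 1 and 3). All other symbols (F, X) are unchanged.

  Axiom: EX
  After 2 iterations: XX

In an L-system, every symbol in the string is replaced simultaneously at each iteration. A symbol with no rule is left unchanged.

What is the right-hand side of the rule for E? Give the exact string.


Answer: X

Derivation:
Trying E -> X:
  Step 0: EX
  Step 1: XX
  Step 2: XX
Matches the given result.


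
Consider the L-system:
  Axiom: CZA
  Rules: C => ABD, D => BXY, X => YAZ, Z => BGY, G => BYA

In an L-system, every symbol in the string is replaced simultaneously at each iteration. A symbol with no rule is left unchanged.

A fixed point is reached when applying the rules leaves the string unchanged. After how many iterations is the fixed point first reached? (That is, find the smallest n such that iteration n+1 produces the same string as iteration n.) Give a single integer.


Step 0: CZA
Step 1: ABDBGYA
Step 2: ABBXYBBYAYA
Step 3: ABBYAZYBBYAYA
Step 4: ABBYABGYYBBYAYA
Step 5: ABBYABBYAYYBBYAYA
Step 6: ABBYABBYAYYBBYAYA  (unchanged — fixed point at step 5)

Answer: 5


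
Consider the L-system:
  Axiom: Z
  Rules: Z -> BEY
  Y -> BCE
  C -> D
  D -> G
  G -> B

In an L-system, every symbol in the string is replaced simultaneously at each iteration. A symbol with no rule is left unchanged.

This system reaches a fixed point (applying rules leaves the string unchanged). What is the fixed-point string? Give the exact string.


Step 0: Z
Step 1: BEY
Step 2: BEBCE
Step 3: BEBDE
Step 4: BEBGE
Step 5: BEBBE
Step 6: BEBBE  (unchanged — fixed point at step 5)

Answer: BEBBE


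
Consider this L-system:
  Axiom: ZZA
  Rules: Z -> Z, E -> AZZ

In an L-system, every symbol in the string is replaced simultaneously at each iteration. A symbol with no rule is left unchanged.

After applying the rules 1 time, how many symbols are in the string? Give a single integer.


Answer: 3

Derivation:
Step 0: length = 3
Step 1: length = 3


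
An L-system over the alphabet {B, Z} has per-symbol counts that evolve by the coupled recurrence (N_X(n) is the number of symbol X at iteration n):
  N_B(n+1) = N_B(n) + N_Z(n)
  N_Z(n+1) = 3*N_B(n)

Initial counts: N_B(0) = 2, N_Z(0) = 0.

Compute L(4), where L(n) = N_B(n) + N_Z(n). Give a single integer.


Step 0: N_B=2, N_Z=0, L=2
Step 1: N_B=2, N_Z=6, L=8
Step 2: N_B=8, N_Z=6, L=14
Step 3: N_B=14, N_Z=24, L=38
Step 4: N_B=38, N_Z=42, L=80

Answer: 80


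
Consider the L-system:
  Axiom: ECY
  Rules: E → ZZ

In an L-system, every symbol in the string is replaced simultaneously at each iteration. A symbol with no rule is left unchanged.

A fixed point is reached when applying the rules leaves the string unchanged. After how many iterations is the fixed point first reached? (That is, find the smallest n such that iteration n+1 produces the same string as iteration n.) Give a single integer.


Step 0: ECY
Step 1: ZZCY
Step 2: ZZCY  (unchanged — fixed point at step 1)

Answer: 1


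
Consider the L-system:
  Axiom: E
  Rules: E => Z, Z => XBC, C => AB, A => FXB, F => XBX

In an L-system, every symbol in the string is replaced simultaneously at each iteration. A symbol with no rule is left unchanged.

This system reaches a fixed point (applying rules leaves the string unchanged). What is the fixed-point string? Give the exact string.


Answer: XBXBXXBB

Derivation:
Step 0: E
Step 1: Z
Step 2: XBC
Step 3: XBAB
Step 4: XBFXBB
Step 5: XBXBXXBB
Step 6: XBXBXXBB  (unchanged — fixed point at step 5)


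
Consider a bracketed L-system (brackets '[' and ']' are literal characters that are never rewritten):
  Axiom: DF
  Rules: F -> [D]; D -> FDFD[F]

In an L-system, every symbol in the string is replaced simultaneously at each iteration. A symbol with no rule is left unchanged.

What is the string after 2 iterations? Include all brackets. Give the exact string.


Answer: [D]FDFD[F][D]FDFD[F][[D]][FDFD[F]]

Derivation:
Step 0: DF
Step 1: FDFD[F][D]
Step 2: [D]FDFD[F][D]FDFD[F][[D]][FDFD[F]]


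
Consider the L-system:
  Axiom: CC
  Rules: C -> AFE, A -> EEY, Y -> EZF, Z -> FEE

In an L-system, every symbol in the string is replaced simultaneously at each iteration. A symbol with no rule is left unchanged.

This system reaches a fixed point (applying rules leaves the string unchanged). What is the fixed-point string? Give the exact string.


Step 0: CC
Step 1: AFEAFE
Step 2: EEYFEEEYFE
Step 3: EEEZFFEEEEZFFE
Step 4: EEEFEEFFEEEEFEEFFE
Step 5: EEEFEEFFEEEEFEEFFE  (unchanged — fixed point at step 4)

Answer: EEEFEEFFEEEEFEEFFE


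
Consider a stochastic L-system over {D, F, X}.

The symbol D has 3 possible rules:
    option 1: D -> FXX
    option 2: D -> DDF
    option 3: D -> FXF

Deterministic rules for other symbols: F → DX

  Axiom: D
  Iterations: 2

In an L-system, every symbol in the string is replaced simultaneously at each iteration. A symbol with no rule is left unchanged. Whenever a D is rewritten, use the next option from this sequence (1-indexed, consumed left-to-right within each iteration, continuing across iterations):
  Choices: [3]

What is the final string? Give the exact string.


Step 0: D
Step 1: FXF  (used choices [3])
Step 2: DXXDX  (used choices [])

Answer: DXXDX


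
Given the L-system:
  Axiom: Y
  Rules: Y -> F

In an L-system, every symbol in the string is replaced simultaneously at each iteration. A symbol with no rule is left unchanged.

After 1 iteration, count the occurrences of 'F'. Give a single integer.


Step 0: Y  (0 'F')
Step 1: F  (1 'F')

Answer: 1


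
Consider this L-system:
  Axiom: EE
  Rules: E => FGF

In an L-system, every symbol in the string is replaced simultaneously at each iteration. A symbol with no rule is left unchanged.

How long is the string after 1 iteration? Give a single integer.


Step 0: length = 2
Step 1: length = 6

Answer: 6


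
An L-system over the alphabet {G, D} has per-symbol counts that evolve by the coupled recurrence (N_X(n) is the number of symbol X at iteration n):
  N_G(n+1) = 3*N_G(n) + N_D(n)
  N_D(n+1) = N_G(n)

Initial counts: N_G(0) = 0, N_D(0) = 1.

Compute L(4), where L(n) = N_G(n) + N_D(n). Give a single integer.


Answer: 43

Derivation:
Step 0: N_G=0, N_D=1, L=1
Step 1: N_G=1, N_D=0, L=1
Step 2: N_G=3, N_D=1, L=4
Step 3: N_G=10, N_D=3, L=13
Step 4: N_G=33, N_D=10, L=43


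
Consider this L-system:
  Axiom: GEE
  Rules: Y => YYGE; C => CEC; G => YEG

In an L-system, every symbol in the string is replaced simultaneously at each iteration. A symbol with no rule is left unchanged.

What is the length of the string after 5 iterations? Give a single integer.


Answer: 146

Derivation:
Step 0: length = 3
Step 1: length = 5
Step 2: length = 10
Step 3: length = 23
Step 4: length = 57
Step 5: length = 146


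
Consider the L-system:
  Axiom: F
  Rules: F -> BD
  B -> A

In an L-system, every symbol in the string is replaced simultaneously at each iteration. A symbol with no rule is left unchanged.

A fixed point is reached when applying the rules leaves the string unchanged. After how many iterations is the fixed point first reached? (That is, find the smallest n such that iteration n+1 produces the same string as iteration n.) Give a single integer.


Step 0: F
Step 1: BD
Step 2: AD
Step 3: AD  (unchanged — fixed point at step 2)

Answer: 2


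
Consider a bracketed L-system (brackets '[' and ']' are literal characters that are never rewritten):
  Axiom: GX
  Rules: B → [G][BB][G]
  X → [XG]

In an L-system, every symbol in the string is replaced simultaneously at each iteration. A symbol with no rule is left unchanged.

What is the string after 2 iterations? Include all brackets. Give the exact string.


Answer: G[[XG]G]

Derivation:
Step 0: GX
Step 1: G[XG]
Step 2: G[[XG]G]


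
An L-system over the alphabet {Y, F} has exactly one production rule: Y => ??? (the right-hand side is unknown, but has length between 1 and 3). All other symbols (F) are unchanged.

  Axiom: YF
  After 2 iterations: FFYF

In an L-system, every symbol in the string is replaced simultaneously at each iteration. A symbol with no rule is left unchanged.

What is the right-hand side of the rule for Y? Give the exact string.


Trying Y => FY:
  Step 0: YF
  Step 1: FYF
  Step 2: FFYF
Matches the given result.

Answer: FY


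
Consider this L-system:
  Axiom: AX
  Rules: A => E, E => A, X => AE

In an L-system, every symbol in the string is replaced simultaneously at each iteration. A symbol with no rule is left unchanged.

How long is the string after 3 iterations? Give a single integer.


Step 0: length = 2
Step 1: length = 3
Step 2: length = 3
Step 3: length = 3

Answer: 3


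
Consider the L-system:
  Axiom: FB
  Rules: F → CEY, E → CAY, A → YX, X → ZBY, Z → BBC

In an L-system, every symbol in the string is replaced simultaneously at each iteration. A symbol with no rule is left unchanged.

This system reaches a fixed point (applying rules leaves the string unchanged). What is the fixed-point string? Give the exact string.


Answer: CCYBBCBYYYB

Derivation:
Step 0: FB
Step 1: CEYB
Step 2: CCAYYB
Step 3: CCYXYYB
Step 4: CCYZBYYYB
Step 5: CCYBBCBYYYB
Step 6: CCYBBCBYYYB  (unchanged — fixed point at step 5)


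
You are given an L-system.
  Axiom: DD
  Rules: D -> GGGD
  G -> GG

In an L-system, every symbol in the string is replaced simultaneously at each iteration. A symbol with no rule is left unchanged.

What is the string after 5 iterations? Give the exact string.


Answer: GGGGGGGGGGGGGGGGGGGGGGGGGGGGGGGGGGGGGGGGGGGGGGGGGGGGGGGGGGGGGGGGGGGGGGGGGGGGGGGGGGGGGGGGGGGGGDGGGGGGGGGGGGGGGGGGGGGGGGGGGGGGGGGGGGGGGGGGGGGGGGGGGGGGGGGGGGGGGGGGGGGGGGGGGGGGGGGGGGGGGGGGGGGD

Derivation:
Step 0: DD
Step 1: GGGDGGGD
Step 2: GGGGGGGGGDGGGGGGGGGD
Step 3: GGGGGGGGGGGGGGGGGGGGGDGGGGGGGGGGGGGGGGGGGGGD
Step 4: GGGGGGGGGGGGGGGGGGGGGGGGGGGGGGGGGGGGGGGGGGGGGDGGGGGGGGGGGGGGGGGGGGGGGGGGGGGGGGGGGGGGGGGGGGGD
Step 5: GGGGGGGGGGGGGGGGGGGGGGGGGGGGGGGGGGGGGGGGGGGGGGGGGGGGGGGGGGGGGGGGGGGGGGGGGGGGGGGGGGGGGGGGGGGGGDGGGGGGGGGGGGGGGGGGGGGGGGGGGGGGGGGGGGGGGGGGGGGGGGGGGGGGGGGGGGGGGGGGGGGGGGGGGGGGGGGGGGGGGGGGGGGD


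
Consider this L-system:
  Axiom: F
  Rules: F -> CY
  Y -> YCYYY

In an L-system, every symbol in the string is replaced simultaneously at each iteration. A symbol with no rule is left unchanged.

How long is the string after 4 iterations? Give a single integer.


Answer: 86

Derivation:
Step 0: length = 1
Step 1: length = 2
Step 2: length = 6
Step 3: length = 22
Step 4: length = 86


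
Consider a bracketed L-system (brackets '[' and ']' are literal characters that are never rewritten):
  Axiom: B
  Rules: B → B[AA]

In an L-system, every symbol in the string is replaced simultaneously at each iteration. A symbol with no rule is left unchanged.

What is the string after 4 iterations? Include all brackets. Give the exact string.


Answer: B[AA][AA][AA][AA]

Derivation:
Step 0: B
Step 1: B[AA]
Step 2: B[AA][AA]
Step 3: B[AA][AA][AA]
Step 4: B[AA][AA][AA][AA]


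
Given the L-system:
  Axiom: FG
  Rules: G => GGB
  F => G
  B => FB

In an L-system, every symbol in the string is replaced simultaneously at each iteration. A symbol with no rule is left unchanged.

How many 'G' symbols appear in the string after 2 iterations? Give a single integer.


Step 0: FG  (1 'G')
Step 1: GGGB  (3 'G')
Step 2: GGBGGBGGBFB  (6 'G')

Answer: 6


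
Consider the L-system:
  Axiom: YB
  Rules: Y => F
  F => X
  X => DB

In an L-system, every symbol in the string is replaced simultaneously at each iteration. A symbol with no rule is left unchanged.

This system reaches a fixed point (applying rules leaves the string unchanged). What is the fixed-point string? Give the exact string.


Step 0: YB
Step 1: FB
Step 2: XB
Step 3: DBB
Step 4: DBB  (unchanged — fixed point at step 3)

Answer: DBB


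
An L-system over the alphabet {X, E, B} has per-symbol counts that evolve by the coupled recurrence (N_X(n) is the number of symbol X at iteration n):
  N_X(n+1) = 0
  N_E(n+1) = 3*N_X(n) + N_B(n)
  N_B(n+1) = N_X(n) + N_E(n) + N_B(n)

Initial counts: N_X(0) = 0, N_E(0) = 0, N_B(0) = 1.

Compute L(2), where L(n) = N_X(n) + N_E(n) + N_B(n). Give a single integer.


Step 0: N_X=0, N_E=0, N_B=1, L=1
Step 1: N_X=0, N_E=1, N_B=1, L=2
Step 2: N_X=0, N_E=1, N_B=2, L=3

Answer: 3


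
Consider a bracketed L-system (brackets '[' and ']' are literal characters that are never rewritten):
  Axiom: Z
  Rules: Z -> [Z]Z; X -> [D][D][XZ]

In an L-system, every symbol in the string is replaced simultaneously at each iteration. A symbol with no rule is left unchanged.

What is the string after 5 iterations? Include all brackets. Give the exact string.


Answer: [[[[[Z]Z][Z]Z][[Z]Z][Z]Z][[[Z]Z][Z]Z][[Z]Z][Z]Z][[[[Z]Z][Z]Z][[Z]Z][Z]Z][[[Z]Z][Z]Z][[Z]Z][Z]Z

Derivation:
Step 0: Z
Step 1: [Z]Z
Step 2: [[Z]Z][Z]Z
Step 3: [[[Z]Z][Z]Z][[Z]Z][Z]Z
Step 4: [[[[Z]Z][Z]Z][[Z]Z][Z]Z][[[Z]Z][Z]Z][[Z]Z][Z]Z
Step 5: [[[[[Z]Z][Z]Z][[Z]Z][Z]Z][[[Z]Z][Z]Z][[Z]Z][Z]Z][[[[Z]Z][Z]Z][[Z]Z][Z]Z][[[Z]Z][Z]Z][[Z]Z][Z]Z


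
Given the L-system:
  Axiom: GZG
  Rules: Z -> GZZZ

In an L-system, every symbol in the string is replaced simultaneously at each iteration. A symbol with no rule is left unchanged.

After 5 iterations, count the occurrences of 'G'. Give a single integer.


Step 0: GZG  (2 'G')
Step 1: GGZZZG  (3 'G')
Step 2: GGGZZZGZZZGZZZG  (6 'G')
Step 3: GGGGZZZGZZZGZZZGGZZZGZZZGZZZGGZZZGZZZGZZZG  (15 'G')
Step 4: GGGGGZZZGZZZGZZZGGZZZGZZZGZZZGGZZZGZZZGZZZGGGZZZGZZZGZZZGGZZZGZZZGZZZGGZZZGZZZGZZZGGGZZZGZZZGZZZGGZZZGZZZGZZZGGZZZGZZZGZZZG  (42 'G')
Step 5: GGGGGGZZZGZZZGZZZGGZZZGZZZGZZZGGZZZGZZZGZZZGGGZZZGZZZGZZZGGZZZGZZZGZZZGGZZZGZZZGZZZGGGZZZGZZZGZZZGGZZZGZZZGZZZGGZZZGZZZGZZZGGGGZZZGZZZGZZZGGZZZGZZZGZZZGGZZZGZZZGZZZGGGZZZGZZZGZZZGGZZZGZZZGZZZGGZZZGZZZGZZZGGGZZZGZZZGZZZGGZZZGZZZGZZZGGZZZGZZZGZZZGGGGZZZGZZZGZZZGGZZZGZZZGZZZGGZZZGZZZGZZZGGGZZZGZZZGZZZGGZZZGZZZGZZZGGZZZGZZZGZZZGGGZZZGZZZGZZZGGZZZGZZZGZZZGGZZZGZZZGZZZG  (123 'G')

Answer: 123


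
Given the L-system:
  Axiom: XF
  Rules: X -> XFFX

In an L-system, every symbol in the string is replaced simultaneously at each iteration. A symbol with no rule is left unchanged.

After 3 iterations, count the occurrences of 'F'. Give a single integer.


Step 0: XF  (1 'F')
Step 1: XFFXF  (3 'F')
Step 2: XFFXFFXFFXF  (7 'F')
Step 3: XFFXFFXFFXFFXFFXFFXFFXF  (15 'F')

Answer: 15


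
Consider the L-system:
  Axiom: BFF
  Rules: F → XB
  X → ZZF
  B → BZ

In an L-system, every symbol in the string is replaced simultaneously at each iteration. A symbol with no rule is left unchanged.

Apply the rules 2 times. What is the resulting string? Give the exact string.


Step 0: BFF
Step 1: BZXBXB
Step 2: BZZZZFBZZZFBZ

Answer: BZZZZFBZZZFBZ


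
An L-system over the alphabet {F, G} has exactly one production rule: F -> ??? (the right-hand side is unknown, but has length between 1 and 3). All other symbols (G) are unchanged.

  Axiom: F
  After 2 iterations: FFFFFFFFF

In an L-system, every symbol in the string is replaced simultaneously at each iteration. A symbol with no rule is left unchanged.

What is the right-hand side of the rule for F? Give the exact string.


Trying F -> FFF:
  Step 0: F
  Step 1: FFF
  Step 2: FFFFFFFFF
Matches the given result.

Answer: FFF


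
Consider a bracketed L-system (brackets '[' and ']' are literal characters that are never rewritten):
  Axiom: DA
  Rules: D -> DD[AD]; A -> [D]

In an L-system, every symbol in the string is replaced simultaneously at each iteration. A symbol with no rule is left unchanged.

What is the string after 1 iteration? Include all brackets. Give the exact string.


Step 0: DA
Step 1: DD[AD][D]

Answer: DD[AD][D]


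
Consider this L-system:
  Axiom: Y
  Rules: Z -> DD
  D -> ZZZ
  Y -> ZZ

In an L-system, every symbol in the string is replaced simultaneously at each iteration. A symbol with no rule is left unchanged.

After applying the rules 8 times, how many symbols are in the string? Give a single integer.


Answer: 864

Derivation:
Step 0: length = 1
Step 1: length = 2
Step 2: length = 4
Step 3: length = 12
Step 4: length = 24
Step 5: length = 72
Step 6: length = 144
Step 7: length = 432
Step 8: length = 864


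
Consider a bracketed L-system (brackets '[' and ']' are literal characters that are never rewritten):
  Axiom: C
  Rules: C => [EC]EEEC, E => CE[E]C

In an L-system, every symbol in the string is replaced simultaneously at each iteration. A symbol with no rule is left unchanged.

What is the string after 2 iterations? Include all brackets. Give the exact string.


Answer: [CE[E]C[EC]EEEC]CE[E]CCE[E]CCE[E]C[EC]EEEC

Derivation:
Step 0: C
Step 1: [EC]EEEC
Step 2: [CE[E]C[EC]EEEC]CE[E]CCE[E]CCE[E]C[EC]EEEC


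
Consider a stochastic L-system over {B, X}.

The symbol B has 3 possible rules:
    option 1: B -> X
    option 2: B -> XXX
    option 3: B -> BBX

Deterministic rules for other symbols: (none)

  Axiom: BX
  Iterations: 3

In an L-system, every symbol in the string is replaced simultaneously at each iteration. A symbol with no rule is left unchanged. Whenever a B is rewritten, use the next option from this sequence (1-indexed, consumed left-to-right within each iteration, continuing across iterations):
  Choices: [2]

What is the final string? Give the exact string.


Step 0: BX
Step 1: XXXX  (used choices [2])
Step 2: XXXX  (used choices [])
Step 3: XXXX  (used choices [])

Answer: XXXX


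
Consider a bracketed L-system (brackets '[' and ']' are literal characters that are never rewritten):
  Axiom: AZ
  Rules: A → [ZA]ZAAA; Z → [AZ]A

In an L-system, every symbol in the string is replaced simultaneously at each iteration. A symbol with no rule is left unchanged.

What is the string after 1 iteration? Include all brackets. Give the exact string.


Step 0: AZ
Step 1: [ZA]ZAAA[AZ]A

Answer: [ZA]ZAAA[AZ]A


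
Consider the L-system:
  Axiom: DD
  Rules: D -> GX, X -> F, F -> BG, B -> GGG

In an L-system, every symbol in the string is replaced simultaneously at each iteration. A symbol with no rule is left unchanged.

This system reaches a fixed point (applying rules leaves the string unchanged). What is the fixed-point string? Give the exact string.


Step 0: DD
Step 1: GXGX
Step 2: GFGF
Step 3: GBGGBG
Step 4: GGGGGGGGGG
Step 5: GGGGGGGGGG  (unchanged — fixed point at step 4)

Answer: GGGGGGGGGG


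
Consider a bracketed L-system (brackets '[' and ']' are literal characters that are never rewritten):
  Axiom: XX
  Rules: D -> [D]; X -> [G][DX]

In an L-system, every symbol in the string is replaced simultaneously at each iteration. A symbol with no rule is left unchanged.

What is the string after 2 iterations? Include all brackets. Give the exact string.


Answer: [G][[D][G][DX]][G][[D][G][DX]]

Derivation:
Step 0: XX
Step 1: [G][DX][G][DX]
Step 2: [G][[D][G][DX]][G][[D][G][DX]]


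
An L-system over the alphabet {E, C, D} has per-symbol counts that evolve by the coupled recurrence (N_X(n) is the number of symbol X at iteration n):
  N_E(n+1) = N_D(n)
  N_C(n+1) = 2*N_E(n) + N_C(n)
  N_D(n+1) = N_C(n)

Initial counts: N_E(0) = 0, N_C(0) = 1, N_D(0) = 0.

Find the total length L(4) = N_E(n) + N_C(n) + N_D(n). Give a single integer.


Answer: 9

Derivation:
Step 0: N_E=0, N_C=1, N_D=0, L=1
Step 1: N_E=0, N_C=1, N_D=1, L=2
Step 2: N_E=1, N_C=1, N_D=1, L=3
Step 3: N_E=1, N_C=3, N_D=1, L=5
Step 4: N_E=1, N_C=5, N_D=3, L=9


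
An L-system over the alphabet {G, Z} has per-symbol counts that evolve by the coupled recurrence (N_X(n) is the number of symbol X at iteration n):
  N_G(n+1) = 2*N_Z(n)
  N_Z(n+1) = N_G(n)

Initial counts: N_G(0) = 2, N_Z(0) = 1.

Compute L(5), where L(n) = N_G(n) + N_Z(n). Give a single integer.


Step 0: N_G=2, N_Z=1, L=3
Step 1: N_G=2, N_Z=2, L=4
Step 2: N_G=4, N_Z=2, L=6
Step 3: N_G=4, N_Z=4, L=8
Step 4: N_G=8, N_Z=4, L=12
Step 5: N_G=8, N_Z=8, L=16

Answer: 16


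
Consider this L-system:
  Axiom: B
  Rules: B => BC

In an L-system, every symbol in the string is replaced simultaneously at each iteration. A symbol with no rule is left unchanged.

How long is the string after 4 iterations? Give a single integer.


Step 0: length = 1
Step 1: length = 2
Step 2: length = 3
Step 3: length = 4
Step 4: length = 5

Answer: 5


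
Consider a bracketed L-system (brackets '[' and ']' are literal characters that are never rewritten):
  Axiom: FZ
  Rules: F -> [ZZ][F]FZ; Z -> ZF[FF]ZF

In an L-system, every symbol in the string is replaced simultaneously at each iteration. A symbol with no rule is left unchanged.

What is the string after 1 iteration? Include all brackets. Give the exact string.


Step 0: FZ
Step 1: [ZZ][F]FZZF[FF]ZF

Answer: [ZZ][F]FZZF[FF]ZF


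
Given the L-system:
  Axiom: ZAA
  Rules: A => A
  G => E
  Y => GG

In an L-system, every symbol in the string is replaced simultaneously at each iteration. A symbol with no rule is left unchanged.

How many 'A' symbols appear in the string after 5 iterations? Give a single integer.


Step 0: ZAA  (2 'A')
Step 1: ZAA  (2 'A')
Step 2: ZAA  (2 'A')
Step 3: ZAA  (2 'A')
Step 4: ZAA  (2 'A')
Step 5: ZAA  (2 'A')

Answer: 2


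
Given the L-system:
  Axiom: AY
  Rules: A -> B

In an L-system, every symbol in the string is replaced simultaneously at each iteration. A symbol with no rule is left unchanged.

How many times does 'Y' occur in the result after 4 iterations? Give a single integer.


Step 0: AY  (1 'Y')
Step 1: BY  (1 'Y')
Step 2: BY  (1 'Y')
Step 3: BY  (1 'Y')
Step 4: BY  (1 'Y')

Answer: 1


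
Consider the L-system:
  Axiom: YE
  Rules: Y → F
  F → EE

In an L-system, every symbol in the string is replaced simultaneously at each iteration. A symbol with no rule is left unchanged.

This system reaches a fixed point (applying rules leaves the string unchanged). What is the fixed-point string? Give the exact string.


Step 0: YE
Step 1: FE
Step 2: EEE
Step 3: EEE  (unchanged — fixed point at step 2)

Answer: EEE


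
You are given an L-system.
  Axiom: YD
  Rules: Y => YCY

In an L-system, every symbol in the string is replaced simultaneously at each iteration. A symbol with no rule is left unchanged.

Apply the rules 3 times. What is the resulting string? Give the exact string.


Step 0: YD
Step 1: YCYD
Step 2: YCYCYCYD
Step 3: YCYCYCYCYCYCYCYD

Answer: YCYCYCYCYCYCYCYD


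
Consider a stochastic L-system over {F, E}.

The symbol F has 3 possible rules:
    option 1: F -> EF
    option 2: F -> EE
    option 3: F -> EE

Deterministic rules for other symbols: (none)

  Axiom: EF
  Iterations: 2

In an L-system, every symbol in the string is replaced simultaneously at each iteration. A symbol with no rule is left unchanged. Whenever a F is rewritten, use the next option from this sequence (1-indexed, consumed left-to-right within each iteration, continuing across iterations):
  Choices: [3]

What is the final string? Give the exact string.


Answer: EEE

Derivation:
Step 0: EF
Step 1: EEE  (used choices [3])
Step 2: EEE  (used choices [])


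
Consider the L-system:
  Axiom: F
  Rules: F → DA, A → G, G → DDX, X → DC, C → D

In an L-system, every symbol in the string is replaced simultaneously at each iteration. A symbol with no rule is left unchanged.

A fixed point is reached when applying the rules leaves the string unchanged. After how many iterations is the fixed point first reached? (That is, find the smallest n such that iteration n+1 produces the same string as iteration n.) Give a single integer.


Step 0: F
Step 1: DA
Step 2: DG
Step 3: DDDX
Step 4: DDDDC
Step 5: DDDDD
Step 6: DDDDD  (unchanged — fixed point at step 5)

Answer: 5


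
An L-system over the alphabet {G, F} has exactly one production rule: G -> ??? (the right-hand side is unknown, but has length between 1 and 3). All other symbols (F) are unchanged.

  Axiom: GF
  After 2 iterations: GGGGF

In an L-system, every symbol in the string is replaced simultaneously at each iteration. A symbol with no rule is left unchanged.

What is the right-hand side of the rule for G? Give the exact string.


Answer: GG

Derivation:
Trying G -> GG:
  Step 0: GF
  Step 1: GGF
  Step 2: GGGGF
Matches the given result.


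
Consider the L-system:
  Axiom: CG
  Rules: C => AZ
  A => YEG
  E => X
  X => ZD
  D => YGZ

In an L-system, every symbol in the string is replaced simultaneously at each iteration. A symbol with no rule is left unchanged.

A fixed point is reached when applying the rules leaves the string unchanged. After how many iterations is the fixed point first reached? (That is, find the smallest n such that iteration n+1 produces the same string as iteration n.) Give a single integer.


Step 0: CG
Step 1: AZG
Step 2: YEGZG
Step 3: YXGZG
Step 4: YZDGZG
Step 5: YZYGZGZG
Step 6: YZYGZGZG  (unchanged — fixed point at step 5)

Answer: 5


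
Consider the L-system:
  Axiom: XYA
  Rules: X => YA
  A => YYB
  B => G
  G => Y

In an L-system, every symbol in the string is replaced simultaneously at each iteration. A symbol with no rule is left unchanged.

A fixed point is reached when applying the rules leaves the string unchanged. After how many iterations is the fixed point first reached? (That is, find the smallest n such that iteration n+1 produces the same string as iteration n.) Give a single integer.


Answer: 4

Derivation:
Step 0: XYA
Step 1: YAYYYB
Step 2: YYYBYYYG
Step 3: YYYGYYYY
Step 4: YYYYYYYY
Step 5: YYYYYYYY  (unchanged — fixed point at step 4)


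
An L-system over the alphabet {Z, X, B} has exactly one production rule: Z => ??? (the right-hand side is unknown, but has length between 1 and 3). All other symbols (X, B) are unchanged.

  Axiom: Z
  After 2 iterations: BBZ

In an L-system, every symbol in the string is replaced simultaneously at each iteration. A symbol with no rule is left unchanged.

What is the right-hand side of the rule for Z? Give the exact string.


Answer: BZ

Derivation:
Trying Z => BZ:
  Step 0: Z
  Step 1: BZ
  Step 2: BBZ
Matches the given result.


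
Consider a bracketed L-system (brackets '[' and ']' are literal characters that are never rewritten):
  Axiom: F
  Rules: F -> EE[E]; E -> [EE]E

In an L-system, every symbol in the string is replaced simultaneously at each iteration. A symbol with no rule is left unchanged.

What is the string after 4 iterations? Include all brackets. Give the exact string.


Answer: [[[EE]E[EE]E][EE]E[[EE]E[EE]E][EE]E][[EE]E[EE]E][EE]E[[[EE]E[EE]E][EE]E[[EE]E[EE]E][EE]E][[EE]E[EE]E][EE]E[[[[EE]E[EE]E][EE]E[[EE]E[EE]E][EE]E][[EE]E[EE]E][EE]E]

Derivation:
Step 0: F
Step 1: EE[E]
Step 2: [EE]E[EE]E[[EE]E]
Step 3: [[EE]E[EE]E][EE]E[[EE]E[EE]E][EE]E[[[EE]E[EE]E][EE]E]
Step 4: [[[EE]E[EE]E][EE]E[[EE]E[EE]E][EE]E][[EE]E[EE]E][EE]E[[[EE]E[EE]E][EE]E[[EE]E[EE]E][EE]E][[EE]E[EE]E][EE]E[[[[EE]E[EE]E][EE]E[[EE]E[EE]E][EE]E][[EE]E[EE]E][EE]E]
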